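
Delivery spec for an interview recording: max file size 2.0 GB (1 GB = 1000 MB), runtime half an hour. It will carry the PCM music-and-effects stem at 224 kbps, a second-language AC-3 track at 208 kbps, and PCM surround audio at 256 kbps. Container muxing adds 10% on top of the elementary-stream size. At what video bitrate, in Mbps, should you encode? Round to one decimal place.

7.4 Mbps

Budget: 2.0 GB = 16000.0 Mb.
Stream payload after overhead: 16000.0 / 1.10 = 14545.5 Mb.
30 min = 1800 s
Total bitrate budget: 14545.5 Mb / 1800 s = 8.081 Mbps.
Audio total: 224 + 208 + 256 = 688 kbps = 0.688 Mbps.
Video: 8.081 − 0.688 = 7.393 Mbps.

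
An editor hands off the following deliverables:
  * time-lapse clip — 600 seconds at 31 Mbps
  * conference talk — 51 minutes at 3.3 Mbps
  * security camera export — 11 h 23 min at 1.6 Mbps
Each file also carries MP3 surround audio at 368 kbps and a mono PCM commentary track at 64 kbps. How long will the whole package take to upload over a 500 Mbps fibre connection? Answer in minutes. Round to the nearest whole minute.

4 minutes

Audio total: 368 + 64 = 432 kbps = 0.432 Mbps.
time-lapse clip: 31.432 Mbps × 600 s = 18859.2 Mb
conference talk: 3.732 Mbps × 3060 s = 11419.9 Mb
security camera export: 2.032 Mbps × 40980 s = 83271.4 Mb
Total: 113550.5 Mb = 14193.8 MB.
At 500 Mbps: 113550.5 / 500 = 227 s ≈ 3.79 minutes.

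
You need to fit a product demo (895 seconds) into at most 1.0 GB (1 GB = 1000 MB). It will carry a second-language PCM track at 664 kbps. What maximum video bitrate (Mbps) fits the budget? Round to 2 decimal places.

Budget: 1.0 GB = 8000.0 Mb.
Total bitrate budget: 8000.0 Mb / 895 s = 8.939 Mbps.
Audio: 664 kbps = 0.664 Mbps.
Video: 8.939 − 0.664 = 8.275 Mbps.

8.27 Mbps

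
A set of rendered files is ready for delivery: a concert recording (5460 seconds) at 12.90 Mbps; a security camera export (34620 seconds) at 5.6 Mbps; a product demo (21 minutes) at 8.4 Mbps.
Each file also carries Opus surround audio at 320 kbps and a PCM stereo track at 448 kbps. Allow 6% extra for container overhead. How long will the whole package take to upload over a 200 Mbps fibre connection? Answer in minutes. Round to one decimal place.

27.1 minutes

Audio total: 320 + 448 = 768 kbps = 0.768 Mbps.
concert recording: 13.668 Mbps × 5460 s × 1.06 = 79104.9 Mb
security camera export: 6.368 Mbps × 34620 s × 1.06 = 233687.8 Mb
product demo: 9.168 Mbps × 1260 s × 1.06 = 12244.8 Mb
Total: 325037.5 Mb = 40629.7 MB.
At 200 Mbps: 325037.5 / 200 = 1625 s ≈ 27.1 minutes.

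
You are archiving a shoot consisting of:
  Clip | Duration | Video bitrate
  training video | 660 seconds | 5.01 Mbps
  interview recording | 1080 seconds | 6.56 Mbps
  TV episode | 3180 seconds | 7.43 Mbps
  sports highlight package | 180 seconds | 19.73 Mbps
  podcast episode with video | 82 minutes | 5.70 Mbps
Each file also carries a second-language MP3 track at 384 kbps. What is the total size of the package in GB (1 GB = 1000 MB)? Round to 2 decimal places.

Audio: 384 kbps = 0.384 Mbps.
training video: 5.394 Mbps × 660 s = 3560.0 Mb
interview recording: 6.944 Mbps × 1080 s = 7499.5 Mb
TV episode: 7.814 Mbps × 3180 s = 24848.5 Mb
sports highlight package: 20.114 Mbps × 180 s = 3620.5 Mb
podcast episode with video: 6.084 Mbps × 4920 s = 29933.3 Mb
Total: 69461.9 Mb = 8682.7 MB.
= 8.683 GB.

8.68 GB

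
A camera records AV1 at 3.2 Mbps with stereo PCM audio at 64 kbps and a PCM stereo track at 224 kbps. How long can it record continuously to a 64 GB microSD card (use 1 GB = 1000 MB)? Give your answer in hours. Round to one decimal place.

Audio total: 64 + 224 = 288 kbps = 0.288 Mbps.
Total bitrate: 3.2 + 0.288 = 3.488 Mbps.
Capacity: 64 GB = 512,000 Mb.
Recording time: 512,000 / 3.488 = 146,789 s ≈ 40.8 hours.

40.8 hours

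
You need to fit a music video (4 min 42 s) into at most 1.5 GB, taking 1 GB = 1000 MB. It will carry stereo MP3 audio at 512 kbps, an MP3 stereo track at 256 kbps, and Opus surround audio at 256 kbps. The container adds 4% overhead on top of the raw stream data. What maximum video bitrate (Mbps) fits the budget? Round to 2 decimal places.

Budget: 1.5 GB = 12000.0 Mb.
Stream payload after overhead: 12000.0 / 1.04 = 11538.5 Mb.
4 min 42 s = 282 s
Total bitrate budget: 11538.5 Mb / 282 s = 40.917 Mbps.
Audio total: 512 + 256 + 256 = 1024 kbps = 1.024 Mbps.
Video: 40.917 − 1.024 = 39.893 Mbps.

39.89 Mbps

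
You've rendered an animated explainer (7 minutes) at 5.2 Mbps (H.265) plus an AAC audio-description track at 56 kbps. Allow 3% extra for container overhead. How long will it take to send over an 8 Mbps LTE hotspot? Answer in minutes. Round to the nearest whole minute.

7 min = 420 s
Audio: 56 kbps = 0.056 Mbps.
Total bitrate: 5.256 Mbps.
File: 5.256 Mbps × 420 s = 2207.5 Mb.
With 3% container overhead: ×1.03. → 2273.7 Mb.
At 8 Mbps: 2273.7 / 8 = 284.2 s ≈ 4.74 minutes.

5 minutes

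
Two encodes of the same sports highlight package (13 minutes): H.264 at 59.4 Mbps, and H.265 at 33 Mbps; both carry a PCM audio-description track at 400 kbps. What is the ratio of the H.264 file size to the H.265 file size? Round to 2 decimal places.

13 min = 780 s
Audio: 400 kbps = 0.400 Mbps.
H.264: 59.800 Mbps × 780 s = 46644.0 Mb = 5.830 GB.
H.265: 33.400 Mbps × 780 s = 26052.0 Mb = 3.256 GB.
Ratio: 5.830 / 3.256 = 1.790.

1.79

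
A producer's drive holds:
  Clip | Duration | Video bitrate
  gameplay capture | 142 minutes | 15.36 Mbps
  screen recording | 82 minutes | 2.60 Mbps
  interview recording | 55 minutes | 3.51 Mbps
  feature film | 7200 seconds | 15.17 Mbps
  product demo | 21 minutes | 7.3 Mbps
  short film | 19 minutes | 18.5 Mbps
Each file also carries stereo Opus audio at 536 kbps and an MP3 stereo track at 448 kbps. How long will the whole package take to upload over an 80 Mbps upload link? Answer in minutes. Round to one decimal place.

Audio total: 536 + 448 = 984 kbps = 0.984 Mbps.
gameplay capture: 16.344 Mbps × 8520 s = 139250.9 Mb
screen recording: 3.584 Mbps × 4920 s = 17633.3 Mb
interview recording: 4.494 Mbps × 3300 s = 14830.2 Mb
feature film: 16.154 Mbps × 7200 s = 116308.8 Mb
product demo: 8.284 Mbps × 1260 s = 10437.8 Mb
short film: 19.484 Mbps × 1140 s = 22211.8 Mb
Total: 320672.8 Mb = 40084.1 MB.
At 80 Mbps: 320672.8 / 80 = 4008 s ≈ 66.8 minutes.

66.8 minutes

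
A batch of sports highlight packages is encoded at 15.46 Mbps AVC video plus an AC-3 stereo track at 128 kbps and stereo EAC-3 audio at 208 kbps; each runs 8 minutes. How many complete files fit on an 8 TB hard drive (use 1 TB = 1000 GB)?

8 min = 480 s
Audio total: 128 + 208 = 336 kbps = 0.336 Mbps.
Total bitrate: 15.796 Mbps.
Per item: 15.796 Mbps × 480 s = 7,582 Mb = 947.8 MB.
Capacity: 8 TB = 64,000,000 Mb; 8440.96 items → 8440 complete.

8440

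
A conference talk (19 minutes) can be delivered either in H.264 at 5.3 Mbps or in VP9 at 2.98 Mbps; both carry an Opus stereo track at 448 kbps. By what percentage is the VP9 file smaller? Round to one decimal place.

40.4%

19 min = 1140 s
Audio: 448 kbps = 0.448 Mbps.
H.264: 5.748 Mbps × 1140 s = 6552.7 Mb = 0.819 GB.
VP9: 3.428 Mbps × 1140 s = 3907.9 Mb = 0.488 GB.
Reduction: (1 − 0.488/0.819) × 100 = 40.36%.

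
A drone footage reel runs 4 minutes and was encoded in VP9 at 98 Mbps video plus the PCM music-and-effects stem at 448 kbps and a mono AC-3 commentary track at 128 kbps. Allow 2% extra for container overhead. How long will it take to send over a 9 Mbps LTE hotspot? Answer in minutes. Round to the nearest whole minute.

45 minutes

4 min = 240 s
Audio total: 448 + 128 = 576 kbps = 0.576 Mbps.
Total bitrate: 98.576 Mbps.
File: 98.576 Mbps × 240 s = 23658.2 Mb.
With 2% container overhead: ×1.02. → 24131.4 Mb.
At 9 Mbps: 24131.4 / 9 = 2681.3 s ≈ 44.7 minutes.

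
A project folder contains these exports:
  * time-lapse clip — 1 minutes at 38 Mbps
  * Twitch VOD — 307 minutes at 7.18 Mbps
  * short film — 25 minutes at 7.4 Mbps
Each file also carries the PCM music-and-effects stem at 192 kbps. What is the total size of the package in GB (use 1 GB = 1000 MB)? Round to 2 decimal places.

Audio: 192 kbps = 0.192 Mbps.
time-lapse clip: 38.192 Mbps × 60 s = 2291.5 Mb
Twitch VOD: 7.372 Mbps × 18420 s = 135792.2 Mb
short film: 7.592 Mbps × 1500 s = 11388.0 Mb
Total: 149471.8 Mb = 18684.0 MB.
= 18.68 GB.

18.68 GB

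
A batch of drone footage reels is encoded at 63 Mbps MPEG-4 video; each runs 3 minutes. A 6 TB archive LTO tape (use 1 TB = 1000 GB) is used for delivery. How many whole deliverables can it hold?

4232

3 min = 180 s
Per item: 63.000 Mbps × 180 s = 11,340 Mb = 1,418 MB.
Capacity: 6 TB = 48,000,000 Mb; 4232.80 items → 4232 complete.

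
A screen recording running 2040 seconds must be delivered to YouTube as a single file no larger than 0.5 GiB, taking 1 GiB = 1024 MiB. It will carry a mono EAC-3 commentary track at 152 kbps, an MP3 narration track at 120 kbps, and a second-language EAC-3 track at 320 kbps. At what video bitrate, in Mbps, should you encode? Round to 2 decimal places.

1.51 Mbps

Budget: 0.5 GiB = 4295.0 Mb.
Total bitrate budget: 4295.0 Mb / 2040 s = 2.105 Mbps.
Audio total: 152 + 120 + 320 = 592 kbps = 0.592 Mbps.
Video: 2.105 − 0.592 = 1.513 Mbps.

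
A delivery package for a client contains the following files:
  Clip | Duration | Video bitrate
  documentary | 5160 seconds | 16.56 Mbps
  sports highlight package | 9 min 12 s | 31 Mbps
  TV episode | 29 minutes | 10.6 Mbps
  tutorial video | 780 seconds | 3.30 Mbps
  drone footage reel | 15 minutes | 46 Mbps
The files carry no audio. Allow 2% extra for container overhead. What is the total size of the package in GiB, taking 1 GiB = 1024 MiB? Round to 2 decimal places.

19.59 GiB

documentary: 16.560 Mbps × 5160 s × 1.02 = 87158.6 Mb
sports highlight package: 31.000 Mbps × 552 s × 1.02 = 17454.2 Mb
TV episode: 10.600 Mbps × 1740 s × 1.02 = 18812.9 Mb
tutorial video: 3.300 Mbps × 780 s × 1.02 = 2625.5 Mb
drone footage reel: 46.000 Mbps × 900 s × 1.02 = 42228.0 Mb
Total: 168279.2 Mb = 21034.9 MB.
= 19.59 GiB.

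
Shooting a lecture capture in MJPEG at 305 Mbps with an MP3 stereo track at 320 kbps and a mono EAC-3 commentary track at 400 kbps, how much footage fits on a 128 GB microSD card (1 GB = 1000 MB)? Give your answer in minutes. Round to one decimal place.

Audio total: 320 + 400 = 720 kbps = 0.720 Mbps.
Total bitrate: 305 + 0.720 = 305.720 Mbps.
Capacity: 128 GB = 1,024,000 Mb.
Recording time: 1,024,000 / 305.720 = 3,349 s ≈ 55.8 minutes.

55.8 minutes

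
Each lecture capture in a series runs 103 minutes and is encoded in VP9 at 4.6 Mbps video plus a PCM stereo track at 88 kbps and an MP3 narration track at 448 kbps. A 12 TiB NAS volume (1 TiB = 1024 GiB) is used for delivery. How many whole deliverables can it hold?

3325

103 min = 6180 s
Audio total: 88 + 448 = 536 kbps = 0.536 Mbps.
Total bitrate: 5.136 Mbps.
Per item: 5.136 Mbps × 6180 s = 31,740 Mb = 3,968 MB.
Capacity: 12 TiB = 105,553,116 Mb; 3325.50 items → 3325 complete.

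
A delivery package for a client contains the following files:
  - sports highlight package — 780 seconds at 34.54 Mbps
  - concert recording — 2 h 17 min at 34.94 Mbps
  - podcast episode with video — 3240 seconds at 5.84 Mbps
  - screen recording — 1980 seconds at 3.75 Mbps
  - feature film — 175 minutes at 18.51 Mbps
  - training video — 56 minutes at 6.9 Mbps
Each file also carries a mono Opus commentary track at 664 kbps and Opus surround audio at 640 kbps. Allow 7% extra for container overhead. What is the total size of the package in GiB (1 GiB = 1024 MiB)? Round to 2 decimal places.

74.07 GiB

Audio total: 664 + 640 = 1304 kbps = 1.304 Mbps.
sports highlight package: 35.844 Mbps × 780 s × 1.07 = 29915.4 Mb
concert recording: 36.244 Mbps × 8220 s × 1.07 = 318780.5 Mb
podcast episode with video: 7.144 Mbps × 3240 s × 1.07 = 24766.8 Mb
screen recording: 5.054 Mbps × 1980 s × 1.07 = 10707.4 Mb
feature film: 19.814 Mbps × 10500 s × 1.07 = 222610.3 Mb
training video: 8.204 Mbps × 3360 s × 1.07 = 29495.0 Mb
Total: 636275.4 Mb = 79534.4 MB.
= 74.07 GiB.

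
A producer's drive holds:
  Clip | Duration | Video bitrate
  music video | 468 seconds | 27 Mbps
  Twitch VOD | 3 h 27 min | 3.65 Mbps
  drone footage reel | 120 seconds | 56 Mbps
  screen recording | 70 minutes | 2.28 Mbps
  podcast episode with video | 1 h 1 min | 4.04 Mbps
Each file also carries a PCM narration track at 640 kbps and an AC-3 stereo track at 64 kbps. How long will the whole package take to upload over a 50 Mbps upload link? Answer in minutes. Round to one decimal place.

Audio total: 640 + 64 = 704 kbps = 0.704 Mbps.
music video: 27.704 Mbps × 468 s = 12965.5 Mb
Twitch VOD: 4.354 Mbps × 12420 s = 54076.7 Mb
drone footage reel: 56.704 Mbps × 120 s = 6804.5 Mb
screen recording: 2.984 Mbps × 4200 s = 12532.8 Mb
podcast episode with video: 4.744 Mbps × 3660 s = 17363.0 Mb
Total: 103742.5 Mb = 12967.8 MB.
At 50 Mbps: 103742.5 / 50 = 2075 s ≈ 34.6 minutes.

34.6 minutes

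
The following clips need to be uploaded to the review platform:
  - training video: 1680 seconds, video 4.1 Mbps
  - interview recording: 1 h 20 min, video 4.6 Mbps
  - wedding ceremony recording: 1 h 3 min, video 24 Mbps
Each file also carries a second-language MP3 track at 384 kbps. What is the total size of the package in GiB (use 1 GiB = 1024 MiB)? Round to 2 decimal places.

14.39 GiB

Audio: 384 kbps = 0.384 Mbps.
training video: 4.484 Mbps × 1680 s = 7533.1 Mb
interview recording: 4.984 Mbps × 4800 s = 23923.2 Mb
wedding ceremony recording: 24.384 Mbps × 3780 s = 92171.5 Mb
Total: 123627.8 Mb = 15453.5 MB.
= 14.39 GiB.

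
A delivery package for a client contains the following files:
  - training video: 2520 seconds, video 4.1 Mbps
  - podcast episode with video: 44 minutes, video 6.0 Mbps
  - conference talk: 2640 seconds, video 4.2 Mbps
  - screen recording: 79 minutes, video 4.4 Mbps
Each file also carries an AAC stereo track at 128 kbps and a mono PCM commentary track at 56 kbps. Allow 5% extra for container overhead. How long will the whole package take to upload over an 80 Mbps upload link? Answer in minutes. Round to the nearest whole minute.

Audio total: 128 + 56 = 184 kbps = 0.184 Mbps.
training video: 4.284 Mbps × 2520 s × 1.05 = 11335.5 Mb
podcast episode with video: 6.184 Mbps × 2640 s × 1.05 = 17142.0 Mb
conference talk: 4.384 Mbps × 2640 s × 1.05 = 12152.4 Mb
screen recording: 4.584 Mbps × 4740 s × 1.05 = 22814.6 Mb
Total: 63444.5 Mb = 7930.6 MB.
At 80 Mbps: 63444.5 / 80 = 793 s ≈ 13.2 minutes.

13 minutes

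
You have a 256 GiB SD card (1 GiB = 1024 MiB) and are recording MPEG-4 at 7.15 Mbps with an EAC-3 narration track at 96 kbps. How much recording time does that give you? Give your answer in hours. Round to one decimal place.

Audio: 96 kbps = 0.096 Mbps.
Total bitrate: 7.15 + 0.096 = 7.246 Mbps.
Capacity: 256 GiB = 2,199,023 Mb.
Recording time: 2,199,023 / 7.246 = 303,481 s ≈ 84.3 hours.

84.3 hours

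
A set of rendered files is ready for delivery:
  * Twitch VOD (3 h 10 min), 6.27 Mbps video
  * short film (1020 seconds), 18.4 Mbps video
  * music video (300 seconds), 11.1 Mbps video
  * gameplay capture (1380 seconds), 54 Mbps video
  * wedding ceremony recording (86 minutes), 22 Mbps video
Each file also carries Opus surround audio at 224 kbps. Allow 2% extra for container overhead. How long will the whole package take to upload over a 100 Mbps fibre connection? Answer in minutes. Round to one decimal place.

Audio: 224 kbps = 0.224 Mbps.
Twitch VOD: 6.494 Mbps × 11400 s × 1.02 = 75512.2 Mb
short film: 18.624 Mbps × 1020 s × 1.02 = 19376.4 Mb
music video: 11.324 Mbps × 300 s × 1.02 = 3465.1 Mb
gameplay capture: 54.224 Mbps × 1380 s × 1.02 = 76325.7 Mb
wedding ceremony recording: 22.224 Mbps × 5160 s × 1.02 = 116969.4 Mb
Total: 291648.8 Mb = 36456.1 MB.
At 100 Mbps: 291648.8 / 100 = 2916 s ≈ 48.6 minutes.

48.6 minutes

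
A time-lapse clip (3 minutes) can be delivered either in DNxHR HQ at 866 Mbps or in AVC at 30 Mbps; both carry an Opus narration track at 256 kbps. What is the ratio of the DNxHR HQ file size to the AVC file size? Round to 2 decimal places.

28.63

3 min = 180 s
Audio: 256 kbps = 0.256 Mbps.
DNxHR HQ: 866.256 Mbps × 180 s = 155926.1 Mb = 19.491 GB.
AVC: 30.256 Mbps × 180 s = 5446.1 Mb = 0.681 GB.
Ratio: 19.491 / 0.681 = 28.631.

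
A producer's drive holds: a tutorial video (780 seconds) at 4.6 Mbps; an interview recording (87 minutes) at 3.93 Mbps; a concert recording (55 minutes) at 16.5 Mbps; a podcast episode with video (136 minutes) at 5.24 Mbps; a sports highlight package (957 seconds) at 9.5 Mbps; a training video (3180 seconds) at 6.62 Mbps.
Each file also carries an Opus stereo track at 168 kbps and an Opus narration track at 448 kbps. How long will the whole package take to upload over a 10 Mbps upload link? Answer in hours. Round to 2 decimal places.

Audio total: 168 + 448 = 616 kbps = 0.616 Mbps.
tutorial video: 5.216 Mbps × 780 s = 4068.5 Mb
interview recording: 4.546 Mbps × 5220 s = 23730.1 Mb
concert recording: 17.116 Mbps × 3300 s = 56482.8 Mb
podcast episode with video: 5.856 Mbps × 8160 s = 47785.0 Mb
sports highlight package: 10.116 Mbps × 957 s = 9681.0 Mb
training video: 7.236 Mbps × 3180 s = 23010.5 Mb
Total: 164757.9 Mb = 20594.7 MB.
At 10 Mbps: 164757.9 / 10 = 16476 s ≈ 4.58 hours.

4.58 hours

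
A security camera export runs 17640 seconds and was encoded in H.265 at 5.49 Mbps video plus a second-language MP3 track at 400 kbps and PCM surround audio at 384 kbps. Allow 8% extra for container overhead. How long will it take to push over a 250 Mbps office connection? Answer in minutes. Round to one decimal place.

Audio total: 400 + 384 = 784 kbps = 0.784 Mbps.
Total bitrate: 6.274 Mbps.
File: 6.274 Mbps × 17640 s = 110673.4 Mb.
With 8% container overhead: ×1.08. → 119527.2 Mb.
At 250 Mbps: 119527.2 / 250 = 478.1 s ≈ 7.97 minutes.

8.0 minutes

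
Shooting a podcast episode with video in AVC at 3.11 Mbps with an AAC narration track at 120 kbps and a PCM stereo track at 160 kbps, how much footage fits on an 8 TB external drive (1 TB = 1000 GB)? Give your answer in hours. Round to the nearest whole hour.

Audio total: 120 + 160 = 280 kbps = 0.280 Mbps.
Total bitrate: 3.11 + 0.280 = 3.390 Mbps.
Capacity: 8 TB = 64,000,000 Mb.
Recording time: 64,000,000 / 3.390 = 18,879,056 s ≈ 5,244 hours.

5244 hours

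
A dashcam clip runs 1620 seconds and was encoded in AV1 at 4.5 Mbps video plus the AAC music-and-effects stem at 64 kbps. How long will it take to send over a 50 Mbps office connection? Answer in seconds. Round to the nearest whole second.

Audio: 64 kbps = 0.064 Mbps.
Total bitrate: 4.564 Mbps.
File: 4.564 Mbps × 1620 s = 7393.7 Mb.
At 50 Mbps: 7393.7 / 50 = 147.9 s ≈ 148 seconds.

148 seconds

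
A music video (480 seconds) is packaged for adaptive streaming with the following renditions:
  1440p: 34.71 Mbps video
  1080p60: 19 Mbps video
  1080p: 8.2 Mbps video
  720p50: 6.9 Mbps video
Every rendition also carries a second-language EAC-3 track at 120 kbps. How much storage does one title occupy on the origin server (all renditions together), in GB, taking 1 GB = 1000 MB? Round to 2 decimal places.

Audio: 120 kbps = 0.120 Mbps.
Sum of rendition bitrates: (34.71+0.120) + (19+0.120) + (8.2+0.120) + (6.9+0.120) = 69.290 Mbps.
× 480 s = 33,259 Mb = 4,157 MB = 4.157 GB.

4.16 GB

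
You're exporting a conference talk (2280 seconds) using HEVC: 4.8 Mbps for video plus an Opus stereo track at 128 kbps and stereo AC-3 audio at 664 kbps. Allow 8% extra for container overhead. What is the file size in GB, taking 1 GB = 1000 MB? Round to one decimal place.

Audio total: 128 + 664 = 792 kbps = 0.792 Mbps.
Total bitrate: 4.8 + 0.792 = 5.592 Mbps.
Stream data: 5.592 Mbps × 2280 s = 12749.8 Mb.
With 8% container overhead: ×1.08.
13,770 Mb ÷ 8 = 1,721 MB → 1.721 GB.

1.7 GB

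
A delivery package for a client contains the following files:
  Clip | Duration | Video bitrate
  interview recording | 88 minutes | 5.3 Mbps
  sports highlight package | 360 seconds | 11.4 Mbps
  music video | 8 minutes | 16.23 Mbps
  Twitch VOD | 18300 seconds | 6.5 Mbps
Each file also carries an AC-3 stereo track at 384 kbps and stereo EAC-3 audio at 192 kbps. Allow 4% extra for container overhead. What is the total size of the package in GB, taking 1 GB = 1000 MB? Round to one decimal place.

Audio total: 384 + 192 = 576 kbps = 0.576 Mbps.
interview recording: 5.876 Mbps × 5280 s × 1.04 = 32266.3 Mb
sports highlight package: 11.976 Mbps × 360 s × 1.04 = 4483.8 Mb
music video: 16.806 Mbps × 480 s × 1.04 = 8389.6 Mb
Twitch VOD: 7.076 Mbps × 18300 s × 1.04 = 134670.4 Mb
Total: 179810.1 Mb = 22476.3 MB.
= 22.48 GB.

22.5 GB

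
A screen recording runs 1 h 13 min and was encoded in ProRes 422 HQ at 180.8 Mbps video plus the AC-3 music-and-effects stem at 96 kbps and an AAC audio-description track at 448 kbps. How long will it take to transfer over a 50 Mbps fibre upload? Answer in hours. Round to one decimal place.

4.4 hours

1 h 13 min = 73 min = 4380 s
Audio total: 96 + 448 = 544 kbps = 0.544 Mbps.
Total bitrate: 181.344 Mbps.
File: 181.344 Mbps × 4380 s = 794286.7 Mb.
At 50 Mbps: 794286.7 / 50 = 15885.7 s ≈ 4.41 hours.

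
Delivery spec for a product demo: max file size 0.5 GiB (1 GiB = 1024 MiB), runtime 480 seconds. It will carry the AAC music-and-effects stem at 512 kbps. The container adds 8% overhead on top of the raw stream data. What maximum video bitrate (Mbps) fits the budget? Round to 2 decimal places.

Budget: 0.5 GiB = 4295.0 Mb.
Stream payload after overhead: 4295.0 / 1.08 = 3976.8 Mb.
Total bitrate budget: 3976.8 Mb / 480 s = 8.285 Mbps.
Audio: 512 kbps = 0.512 Mbps.
Video: 8.285 − 0.512 = 7.773 Mbps.

7.77 Mbps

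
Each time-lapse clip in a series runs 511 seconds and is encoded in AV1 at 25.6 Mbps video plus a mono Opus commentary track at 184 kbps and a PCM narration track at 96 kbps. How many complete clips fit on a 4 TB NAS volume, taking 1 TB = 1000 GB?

2419

Audio total: 184 + 96 = 280 kbps = 0.280 Mbps.
Total bitrate: 25.880 Mbps.
Per item: 25.880 Mbps × 511 s = 13,225 Mb = 1,653 MB.
Capacity: 4 TB = 32,000,000 Mb; 2419.72 items → 2419 complete.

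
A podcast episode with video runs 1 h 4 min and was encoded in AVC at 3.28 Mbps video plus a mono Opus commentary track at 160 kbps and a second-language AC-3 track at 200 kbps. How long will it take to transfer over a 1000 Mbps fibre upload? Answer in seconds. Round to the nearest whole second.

1 h 4 min = 64 min = 3840 s
Audio total: 160 + 200 = 360 kbps = 0.360 Mbps.
Total bitrate: 3.640 Mbps.
File: 3.640 Mbps × 3840 s = 13977.6 Mb.
At 1000 Mbps: 13977.6 / 1000 = 14.0 s ≈ 14 seconds.

14 seconds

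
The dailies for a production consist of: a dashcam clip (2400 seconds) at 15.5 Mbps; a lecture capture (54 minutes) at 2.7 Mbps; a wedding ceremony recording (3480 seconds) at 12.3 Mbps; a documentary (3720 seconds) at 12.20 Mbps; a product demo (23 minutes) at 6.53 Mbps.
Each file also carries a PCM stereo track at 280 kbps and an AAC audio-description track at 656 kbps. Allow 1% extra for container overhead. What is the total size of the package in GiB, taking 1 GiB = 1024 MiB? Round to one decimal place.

18.4 GiB

Audio total: 280 + 656 = 936 kbps = 0.936 Mbps.
dashcam clip: 16.436 Mbps × 2400 s × 1.01 = 39840.9 Mb
lecture capture: 3.636 Mbps × 3240 s × 1.01 = 11898.4 Mb
wedding ceremony recording: 13.236 Mbps × 3480 s × 1.01 = 46521.9 Mb
documentary: 13.136 Mbps × 3720 s × 1.01 = 49354.6 Mb
product demo: 7.466 Mbps × 1380 s × 1.01 = 10406.1 Mb
Total: 158021.9 Mb = 19752.7 MB.
= 18.40 GiB.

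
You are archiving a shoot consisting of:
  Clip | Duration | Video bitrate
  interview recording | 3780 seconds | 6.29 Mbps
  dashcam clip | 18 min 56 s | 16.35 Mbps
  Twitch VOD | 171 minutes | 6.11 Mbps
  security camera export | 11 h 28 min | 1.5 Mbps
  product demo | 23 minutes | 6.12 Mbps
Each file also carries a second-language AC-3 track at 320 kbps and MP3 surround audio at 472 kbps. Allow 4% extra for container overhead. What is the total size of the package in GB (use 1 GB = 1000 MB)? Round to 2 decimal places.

28.76 GB

Audio total: 320 + 472 = 792 kbps = 0.792 Mbps.
interview recording: 7.082 Mbps × 3780 s × 1.04 = 27840.8 Mb
dashcam clip: 17.142 Mbps × 1136 s × 1.04 = 20252.2 Mb
Twitch VOD: 6.902 Mbps × 10260 s × 1.04 = 73647.1 Mb
security camera export: 2.292 Mbps × 41280 s × 1.04 = 98398.3 Mb
product demo: 6.912 Mbps × 1380 s × 1.04 = 9920.1 Mb
Total: 230058.5 Mb = 28757.3 MB.
= 28.76 GB.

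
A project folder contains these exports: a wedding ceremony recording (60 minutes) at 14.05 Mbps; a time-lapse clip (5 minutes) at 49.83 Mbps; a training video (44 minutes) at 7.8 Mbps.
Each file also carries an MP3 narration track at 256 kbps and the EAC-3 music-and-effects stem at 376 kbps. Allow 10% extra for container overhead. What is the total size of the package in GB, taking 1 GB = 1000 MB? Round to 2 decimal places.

Audio total: 256 + 376 = 632 kbps = 0.632 Mbps.
wedding ceremony recording: 14.682 Mbps × 3600 s × 1.10 = 58140.7 Mb
time-lapse clip: 50.462 Mbps × 300 s × 1.10 = 16652.5 Mb
training video: 8.432 Mbps × 2640 s × 1.10 = 24486.5 Mb
Total: 99279.7 Mb = 12410.0 MB.
= 12.41 GB.

12.41 GB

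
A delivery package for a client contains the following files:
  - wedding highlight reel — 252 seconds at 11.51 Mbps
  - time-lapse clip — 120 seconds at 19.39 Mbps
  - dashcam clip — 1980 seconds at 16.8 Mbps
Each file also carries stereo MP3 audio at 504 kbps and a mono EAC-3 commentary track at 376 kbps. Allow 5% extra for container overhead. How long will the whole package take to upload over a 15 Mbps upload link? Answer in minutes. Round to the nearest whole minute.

Audio total: 504 + 376 = 880 kbps = 0.880 Mbps.
wedding highlight reel: 12.390 Mbps × 252 s × 1.05 = 3278.4 Mb
time-lapse clip: 20.270 Mbps × 120 s × 1.05 = 2554.0 Mb
dashcam clip: 17.680 Mbps × 1980 s × 1.05 = 36756.7 Mb
Total: 42589.1 Mb = 5323.6 MB.
At 15 Mbps: 42589.1 / 15 = 2839 s ≈ 47.3 minutes.

47 minutes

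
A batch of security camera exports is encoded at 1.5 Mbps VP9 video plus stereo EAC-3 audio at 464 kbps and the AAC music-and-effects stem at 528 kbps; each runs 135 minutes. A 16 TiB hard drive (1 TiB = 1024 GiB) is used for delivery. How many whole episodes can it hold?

6972

135 min = 8100 s
Audio total: 464 + 528 = 992 kbps = 0.992 Mbps.
Total bitrate: 2.492 Mbps.
Per item: 2.492 Mbps × 8100 s = 20,185 Mb = 2,523 MB.
Capacity: 16 TiB = 140,737,488 Mb; 6972.31 items → 6972 complete.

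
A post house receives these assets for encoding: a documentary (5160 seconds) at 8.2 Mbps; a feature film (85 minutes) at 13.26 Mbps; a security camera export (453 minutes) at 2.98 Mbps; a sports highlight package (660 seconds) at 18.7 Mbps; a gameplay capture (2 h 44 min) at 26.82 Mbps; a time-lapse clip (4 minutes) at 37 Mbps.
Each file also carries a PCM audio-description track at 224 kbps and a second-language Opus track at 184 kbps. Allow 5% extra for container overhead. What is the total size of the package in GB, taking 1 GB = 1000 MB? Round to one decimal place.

65.1 GB

Audio total: 224 + 184 = 408 kbps = 0.408 Mbps.
documentary: 8.608 Mbps × 5160 s × 1.05 = 46638.1 Mb
feature film: 13.668 Mbps × 5100 s × 1.05 = 73192.1 Mb
security camera export: 3.388 Mbps × 27180 s × 1.05 = 96690.1 Mb
sports highlight package: 19.108 Mbps × 660 s × 1.05 = 13241.8 Mb
gameplay capture: 27.228 Mbps × 9840 s × 1.05 = 281319.7 Mb
time-lapse clip: 37.408 Mbps × 240 s × 1.05 = 9426.8 Mb
Total: 520508.8 Mb = 65063.6 MB.
= 65.06 GB.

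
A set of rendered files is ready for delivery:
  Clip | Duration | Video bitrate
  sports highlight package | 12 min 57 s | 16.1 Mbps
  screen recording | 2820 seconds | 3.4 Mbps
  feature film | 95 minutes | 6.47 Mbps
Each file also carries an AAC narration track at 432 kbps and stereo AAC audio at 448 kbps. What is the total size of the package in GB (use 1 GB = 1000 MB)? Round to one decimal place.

8.4 GB

Audio total: 432 + 448 = 880 kbps = 0.880 Mbps.
sports highlight package: 16.980 Mbps × 777 s = 13193.5 Mb
screen recording: 4.280 Mbps × 2820 s = 12069.6 Mb
feature film: 7.350 Mbps × 5700 s = 41895.0 Mb
Total: 67158.1 Mb = 8394.8 MB.
= 8.395 GB.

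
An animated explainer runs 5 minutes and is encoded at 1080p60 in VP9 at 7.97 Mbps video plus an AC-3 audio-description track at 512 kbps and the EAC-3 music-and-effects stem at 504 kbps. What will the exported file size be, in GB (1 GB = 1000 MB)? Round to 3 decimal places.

0.337 GB

5 min = 300 s
Audio total: 512 + 504 = 1016 kbps = 1.016 Mbps.
Total bitrate: 7.97 + 1.016 = 8.986 Mbps.
Stream data: 8.986 Mbps × 300 s = 2695.8 Mb.
2,696 Mb ÷ 8 = 337.0 MB → 0.337 GB.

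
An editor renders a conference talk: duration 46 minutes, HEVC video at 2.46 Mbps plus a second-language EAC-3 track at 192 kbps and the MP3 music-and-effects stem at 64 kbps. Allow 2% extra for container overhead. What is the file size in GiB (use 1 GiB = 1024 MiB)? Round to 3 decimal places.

0.890 GiB

46 min = 2760 s
Audio total: 192 + 64 = 256 kbps = 0.256 Mbps.
Total bitrate: 2.46 + 0.256 = 2.716 Mbps.
Stream data: 2.716 Mbps × 2760 s = 7496.2 Mb.
With 2% container overhead: ×1.02.
7,646 Mb = 955,760,400 bytes ÷ 1,073,741,824 = 0.8901 GiB.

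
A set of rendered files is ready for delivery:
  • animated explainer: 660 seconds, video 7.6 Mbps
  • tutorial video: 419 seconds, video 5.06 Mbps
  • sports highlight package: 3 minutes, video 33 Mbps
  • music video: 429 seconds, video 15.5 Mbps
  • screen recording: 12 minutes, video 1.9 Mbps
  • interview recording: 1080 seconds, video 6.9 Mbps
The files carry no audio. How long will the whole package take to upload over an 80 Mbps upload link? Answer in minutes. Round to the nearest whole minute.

6 minutes

animated explainer: 7.600 Mbps × 660 s = 5016.0 Mb
tutorial video: 5.060 Mbps × 419 s = 2120.1 Mb
sports highlight package: 33.000 Mbps × 180 s = 5940.0 Mb
music video: 15.500 Mbps × 429 s = 6649.5 Mb
screen recording: 1.900 Mbps × 720 s = 1368.0 Mb
interview recording: 6.900 Mbps × 1080 s = 7452.0 Mb
Total: 28545.6 Mb = 3568.2 MB.
At 80 Mbps: 28545.6 / 80 = 357 s ≈ 5.95 minutes.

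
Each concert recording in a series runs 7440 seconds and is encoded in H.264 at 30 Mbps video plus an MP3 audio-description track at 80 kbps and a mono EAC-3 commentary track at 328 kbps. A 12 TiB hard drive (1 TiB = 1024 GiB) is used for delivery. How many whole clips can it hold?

466

Audio total: 80 + 328 = 408 kbps = 0.408 Mbps.
Total bitrate: 30.408 Mbps.
Per item: 30.408 Mbps × 7440 s = 226,236 Mb = 28,279 MB.
Capacity: 12 TiB = 105,553,116 Mb; 466.56 items → 466 complete.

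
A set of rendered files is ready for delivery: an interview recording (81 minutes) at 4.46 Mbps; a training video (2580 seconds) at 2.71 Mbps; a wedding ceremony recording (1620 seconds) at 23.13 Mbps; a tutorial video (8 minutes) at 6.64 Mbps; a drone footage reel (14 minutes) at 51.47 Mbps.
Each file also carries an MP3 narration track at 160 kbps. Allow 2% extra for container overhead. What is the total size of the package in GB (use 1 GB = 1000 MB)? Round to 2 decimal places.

Audio: 160 kbps = 0.160 Mbps.
interview recording: 4.620 Mbps × 4860 s × 1.02 = 22902.3 Mb
training video: 2.870 Mbps × 2580 s × 1.02 = 7552.7 Mb
wedding ceremony recording: 23.290 Mbps × 1620 s × 1.02 = 38484.4 Mb
tutorial video: 6.800 Mbps × 480 s × 1.02 = 3329.3 Mb
drone footage reel: 51.630 Mbps × 840 s × 1.02 = 44236.6 Mb
Total: 116505.2 Mb = 14563.2 MB.
= 14.56 GB.

14.56 GB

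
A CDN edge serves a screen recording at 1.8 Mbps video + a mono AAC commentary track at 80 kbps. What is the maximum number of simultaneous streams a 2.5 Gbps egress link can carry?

Audio: 80 kbps = 0.080 Mbps.
Per-viewer media rate: 1.880 Mbps.
2.5 Gbps = 2,500 Mbps; 2,500 / 1.880 = 1329.79 → 1329 viewers.

1329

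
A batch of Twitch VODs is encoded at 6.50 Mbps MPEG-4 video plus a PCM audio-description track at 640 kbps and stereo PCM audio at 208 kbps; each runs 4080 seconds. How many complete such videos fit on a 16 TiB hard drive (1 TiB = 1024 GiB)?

Audio total: 640 + 208 = 848 kbps = 0.848 Mbps.
Total bitrate: 7.348 Mbps.
Per item: 7.348 Mbps × 4080 s = 29,980 Mb = 3,747 MB.
Capacity: 16 TiB = 140,737,488 Mb; 4694.40 items → 4694 complete.

4694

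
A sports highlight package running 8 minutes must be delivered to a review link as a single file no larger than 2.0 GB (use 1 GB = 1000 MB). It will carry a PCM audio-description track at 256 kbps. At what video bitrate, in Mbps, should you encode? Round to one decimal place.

33.1 Mbps

Budget: 2.0 GB = 16000.0 Mb.
8 min = 480 s
Total bitrate budget: 16000.0 Mb / 480 s = 33.333 Mbps.
Audio: 256 kbps = 0.256 Mbps.
Video: 33.333 − 0.256 = 33.077 Mbps.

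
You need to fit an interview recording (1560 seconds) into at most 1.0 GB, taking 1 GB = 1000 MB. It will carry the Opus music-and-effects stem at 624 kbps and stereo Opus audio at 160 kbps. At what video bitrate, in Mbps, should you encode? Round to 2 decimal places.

Budget: 1.0 GB = 8000.0 Mb.
Total bitrate budget: 8000.0 Mb / 1560 s = 5.128 Mbps.
Audio total: 624 + 160 = 784 kbps = 0.784 Mbps.
Video: 5.128 − 0.784 = 4.344 Mbps.

4.34 Mbps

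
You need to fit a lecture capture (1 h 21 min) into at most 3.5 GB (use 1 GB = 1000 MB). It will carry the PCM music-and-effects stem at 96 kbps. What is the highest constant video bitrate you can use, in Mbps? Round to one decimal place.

5.7 Mbps

Budget: 3.5 GB = 28000.0 Mb.
1 h 21 min = 81 min = 4860 s
Total bitrate budget: 28000.0 Mb / 4860 s = 5.761 Mbps.
Audio: 96 kbps = 0.096 Mbps.
Video: 5.761 − 0.096 = 5.665 Mbps.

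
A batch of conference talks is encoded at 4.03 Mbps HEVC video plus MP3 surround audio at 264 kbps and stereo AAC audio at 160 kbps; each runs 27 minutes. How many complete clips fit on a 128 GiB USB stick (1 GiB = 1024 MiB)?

27 min = 1620 s
Audio total: 264 + 160 = 424 kbps = 0.424 Mbps.
Total bitrate: 4.454 Mbps.
Per item: 4.454 Mbps × 1620 s = 7,215 Mb = 901.9 MB.
Capacity: 128 GiB = 1,099,512 Mb; 152.38 items → 152 complete.

152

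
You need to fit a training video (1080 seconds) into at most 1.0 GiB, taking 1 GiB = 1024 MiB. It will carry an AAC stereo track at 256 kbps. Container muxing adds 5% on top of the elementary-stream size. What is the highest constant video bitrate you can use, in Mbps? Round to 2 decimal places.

7.32 Mbps

Budget: 1.0 GiB = 8589.9 Mb.
Stream payload after overhead: 8589.9 / 1.05 = 8180.9 Mb.
Total bitrate budget: 8180.9 Mb / 1080 s = 7.575 Mbps.
Audio: 256 kbps = 0.256 Mbps.
Video: 7.575 − 0.256 = 7.319 Mbps.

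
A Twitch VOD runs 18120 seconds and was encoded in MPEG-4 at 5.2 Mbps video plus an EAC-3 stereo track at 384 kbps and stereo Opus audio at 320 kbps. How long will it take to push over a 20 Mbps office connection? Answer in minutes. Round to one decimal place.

89.2 minutes

Audio total: 384 + 320 = 704 kbps = 0.704 Mbps.
Total bitrate: 5.904 Mbps.
File: 5.904 Mbps × 18120 s = 106980.5 Mb.
At 20 Mbps: 106980.5 / 20 = 5349.0 s ≈ 89.2 minutes.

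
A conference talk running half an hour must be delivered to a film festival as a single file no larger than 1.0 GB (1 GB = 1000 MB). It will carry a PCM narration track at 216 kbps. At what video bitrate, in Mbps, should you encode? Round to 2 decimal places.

Budget: 1.0 GB = 8000.0 Mb.
30 min = 1800 s
Total bitrate budget: 8000.0 Mb / 1800 s = 4.444 Mbps.
Audio: 216 kbps = 0.216 Mbps.
Video: 4.444 − 0.216 = 4.228 Mbps.

4.23 Mbps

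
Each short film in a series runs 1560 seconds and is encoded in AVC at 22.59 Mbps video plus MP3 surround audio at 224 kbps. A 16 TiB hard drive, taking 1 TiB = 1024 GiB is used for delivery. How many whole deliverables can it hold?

Audio: 224 kbps = 0.224 Mbps.
Total bitrate: 22.814 Mbps.
Per item: 22.814 Mbps × 1560 s = 35,590 Mb = 4,449 MB.
Capacity: 16 TiB = 140,737,488 Mb; 3954.43 items → 3954 complete.

3954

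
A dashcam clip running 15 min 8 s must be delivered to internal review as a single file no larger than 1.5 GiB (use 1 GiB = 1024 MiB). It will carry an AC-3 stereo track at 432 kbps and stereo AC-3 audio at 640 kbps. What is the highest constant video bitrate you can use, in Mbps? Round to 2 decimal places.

13.12 Mbps

Budget: 1.5 GiB = 12884.9 Mb.
15 min 8 s = 908 s
Total bitrate budget: 12884.9 Mb / 908 s = 14.190 Mbps.
Audio total: 432 + 640 = 1072 kbps = 1.072 Mbps.
Video: 14.190 − 1.072 = 13.118 Mbps.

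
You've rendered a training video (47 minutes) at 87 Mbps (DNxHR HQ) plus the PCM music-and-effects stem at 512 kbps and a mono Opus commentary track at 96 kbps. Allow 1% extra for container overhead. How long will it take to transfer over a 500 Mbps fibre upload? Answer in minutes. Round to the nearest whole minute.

47 min = 2820 s
Audio total: 512 + 96 = 608 kbps = 0.608 Mbps.
Total bitrate: 87.608 Mbps.
File: 87.608 Mbps × 2820 s = 247054.6 Mb.
With 1% container overhead: ×1.01. → 249525.1 Mb.
At 500 Mbps: 249525.1 / 500 = 499.1 s ≈ 8.32 minutes.

8 minutes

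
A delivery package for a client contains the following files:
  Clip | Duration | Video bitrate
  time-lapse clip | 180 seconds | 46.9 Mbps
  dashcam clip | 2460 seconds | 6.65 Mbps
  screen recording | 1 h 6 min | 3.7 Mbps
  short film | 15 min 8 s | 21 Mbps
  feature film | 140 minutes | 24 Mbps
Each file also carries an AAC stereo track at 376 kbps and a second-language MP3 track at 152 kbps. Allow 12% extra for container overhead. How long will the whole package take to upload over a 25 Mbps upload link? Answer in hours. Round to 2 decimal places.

Audio total: 376 + 152 = 528 kbps = 0.528 Mbps.
time-lapse clip: 47.428 Mbps × 180 s × 1.12 = 9561.5 Mb
dashcam clip: 7.178 Mbps × 2460 s × 1.12 = 19776.8 Mb
screen recording: 4.228 Mbps × 3960 s × 1.12 = 18752.0 Mb
short film: 21.528 Mbps × 908 s × 1.12 = 21893.1 Mb
feature film: 24.528 Mbps × 8400 s × 1.12 = 230759.4 Mb
Total: 300742.9 Mb = 37592.9 MB.
At 25 Mbps: 300742.9 / 25 = 12030 s ≈ 3.34 hours.

3.34 hours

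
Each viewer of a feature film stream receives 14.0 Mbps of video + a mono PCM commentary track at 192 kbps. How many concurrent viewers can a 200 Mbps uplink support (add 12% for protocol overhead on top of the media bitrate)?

Audio: 192 kbps = 0.192 Mbps.
Per-viewer media rate: 14.192 Mbps.
On the wire with 12% overhead: 15.895 Mbps.
200 Mbps = 200.0 Mbps; 200.0 / 15.895 = 12.58 → 12 viewers.

12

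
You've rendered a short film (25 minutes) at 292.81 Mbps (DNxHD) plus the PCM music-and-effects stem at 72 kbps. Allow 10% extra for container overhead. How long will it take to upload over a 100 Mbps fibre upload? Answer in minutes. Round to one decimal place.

25 min = 1500 s
Audio: 72 kbps = 0.072 Mbps.
Total bitrate: 292.882 Mbps.
File: 292.882 Mbps × 1500 s = 439323.0 Mb.
With 10% container overhead: ×1.10. → 483255.3 Mb.
At 100 Mbps: 483255.3 / 100 = 4832.6 s ≈ 80.5 minutes.

80.5 minutes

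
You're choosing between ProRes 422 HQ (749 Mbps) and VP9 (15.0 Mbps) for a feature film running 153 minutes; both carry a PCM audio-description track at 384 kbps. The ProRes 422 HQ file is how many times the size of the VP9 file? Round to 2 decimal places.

48.71

153 min = 9180 s
Audio: 384 kbps = 0.384 Mbps.
ProRes 422 HQ: 749.384 Mbps × 9180 s = 6879345.1 Mb = 800.861 GiB.
VP9: 15.384 Mbps × 9180 s = 141225.1 Mb = 16.441 GiB.
Ratio: 800.861 / 16.441 = 48.712.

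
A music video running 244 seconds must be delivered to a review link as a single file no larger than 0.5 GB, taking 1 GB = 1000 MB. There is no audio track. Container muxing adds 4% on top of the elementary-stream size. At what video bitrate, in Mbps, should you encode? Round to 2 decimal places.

Budget: 0.5 GB = 4000.0 Mb.
Stream payload after overhead: 4000.0 / 1.04 = 3846.2 Mb.
Total bitrate budget: 3846.2 Mb / 244 s = 15.763 Mbps.

15.76 Mbps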